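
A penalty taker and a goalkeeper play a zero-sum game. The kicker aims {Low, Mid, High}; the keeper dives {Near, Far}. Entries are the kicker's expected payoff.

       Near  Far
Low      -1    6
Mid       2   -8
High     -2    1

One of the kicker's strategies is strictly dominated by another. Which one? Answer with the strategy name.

High

Low gives a strictly higher payoff than High against every column: -1 > -2, 6 > 1.
So High is strictly dominated and the kicker never plays it.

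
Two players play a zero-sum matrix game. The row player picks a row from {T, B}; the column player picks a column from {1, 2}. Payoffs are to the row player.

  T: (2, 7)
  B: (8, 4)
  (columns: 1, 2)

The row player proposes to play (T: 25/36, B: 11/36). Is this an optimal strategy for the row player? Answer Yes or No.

Against 1 this mix gives (25/36)·2 + (11/36)·8 = 23/6.
Against 2 this mix gives (25/36)·7 + (11/36)·4 = 73/12.
The column player will play 1, holding the row player to 23/6. Shifting weight toward the row that does better against 1 would raise this floor (the equalizing mix achieves 16/3 against both 1 and 2), so the proposed strategy is not optimal.

No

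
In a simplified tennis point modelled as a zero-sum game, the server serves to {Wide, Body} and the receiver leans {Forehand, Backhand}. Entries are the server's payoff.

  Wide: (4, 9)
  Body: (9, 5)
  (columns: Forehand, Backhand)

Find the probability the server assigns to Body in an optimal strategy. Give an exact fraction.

Row minima: Wide → 4, Body → 5; maximin = 5.
Column maxima: Forehand → 9, Backhand → 9; minimax = 9.
5 ≠ 9, so there is no saddle point; optimal play is mixed.
Let the server play Wide with probability p. Expected payoff against Forehand: 4p + 9(1−p) = −5p + 9; against Backhand: 9p + 5(1−p) = 4p + 5.
Setting these equal: −5p + 9 = 4p + 5 ⇒ −9p = -4 ⇒ p = 4/9, and the value is (-5)·(4/9) + 9 = 61/9.
For the receiver: with q = P(Forehand), equating Wide's and Body's payoffs gives −5q + 9 = 4q + 5 ⇒ q = 4/9.

5/9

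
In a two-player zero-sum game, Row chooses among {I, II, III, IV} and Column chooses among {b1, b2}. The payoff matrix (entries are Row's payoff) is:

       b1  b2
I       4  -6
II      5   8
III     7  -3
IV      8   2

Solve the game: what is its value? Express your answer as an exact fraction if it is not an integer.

6

Row minima: I → -6, II → 5, III → -3, IV → 2; maximin = 5.
Column maxima: b1 → 8, b2 → 8; minimax = 8.
5 ≠ 8, so there is no saddle point; optimal play is mixed.
I is strictly dominated by II, so Row never plays it.
III is strictly dominated by IV, so Row never plays it.
On the remaining 2×2 (II, IV vs b1, b2):
Let Row play II with probability p. Expected payoff against b1: 5p + 8(1−p) = −3p + 8; against b2: 8p + 2(1−p) = 6p + 2.
Setting these equal: −3p + 8 = 6p + 2 ⇒ −9p = -6 ⇒ p = 2/3, and the value is (-3)·(2/3) + 8 = 6.
For Column: with q = P(b1), equating II's and IV's payoffs gives −3q + 8 = 6q + 2 ⇒ q = 2/3.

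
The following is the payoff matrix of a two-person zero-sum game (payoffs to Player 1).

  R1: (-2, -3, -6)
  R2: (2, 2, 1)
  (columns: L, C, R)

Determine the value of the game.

Row minima: R1 → -6, R2 → 1; maximin = 1.
Column maxima: L → 2, C → 2, R → 1; minimax = 1.
Since maximin = minimax = 1, there is a saddle point and the value is 1.

1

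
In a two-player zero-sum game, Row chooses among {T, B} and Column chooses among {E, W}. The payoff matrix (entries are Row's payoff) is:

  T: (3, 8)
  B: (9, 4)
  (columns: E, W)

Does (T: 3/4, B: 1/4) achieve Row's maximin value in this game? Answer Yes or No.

No

Against E this mix gives (3/4)·3 + (1/4)·9 = 9/2.
Against W this mix gives (3/4)·8 + (1/4)·4 = 7.
Column will play E, holding Row to 9/2. Shifting weight toward the row that does better against E would raise this floor (the equalizing mix achieves 6 against both E and W), so the proposed strategy is not optimal.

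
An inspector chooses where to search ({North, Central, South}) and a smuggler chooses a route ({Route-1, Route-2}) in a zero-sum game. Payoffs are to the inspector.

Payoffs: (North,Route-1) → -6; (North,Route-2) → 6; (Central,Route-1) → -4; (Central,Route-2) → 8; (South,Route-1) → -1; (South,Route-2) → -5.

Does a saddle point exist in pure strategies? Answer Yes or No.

Row minima: North → -6, Central → -4, South → -5; maximin = -4.
Column maxima: Route-1 → -1, Route-2 → 8; minimax = -1.
-4 ≠ -1, so no pure-strategy equilibrium exists.

No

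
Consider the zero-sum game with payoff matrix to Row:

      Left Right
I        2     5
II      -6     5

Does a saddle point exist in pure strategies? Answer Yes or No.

Row minima: I → 2, II → -6; maximin = 2.
Column maxima: Left → 2, Right → 5; minimax = 2.
maximin = minimax = 2, so a saddle point exists.

Yes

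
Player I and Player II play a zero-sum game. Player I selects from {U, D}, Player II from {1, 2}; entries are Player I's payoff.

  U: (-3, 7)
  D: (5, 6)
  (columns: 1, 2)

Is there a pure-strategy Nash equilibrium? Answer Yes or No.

Row minima: U → -3, D → 5; maximin = 5.
Column maxima: 1 → 5, 2 → 7; minimax = 5.
maximin = minimax = 5, so a saddle point exists.

Yes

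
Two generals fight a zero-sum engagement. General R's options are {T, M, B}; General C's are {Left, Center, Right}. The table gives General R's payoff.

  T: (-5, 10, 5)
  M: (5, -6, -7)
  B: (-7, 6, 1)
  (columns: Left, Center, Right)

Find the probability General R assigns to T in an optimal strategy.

6/11

Row minima: T → -5, M → -7, B → -7; maximin = -5.
Column maxima: Left → 5, Center → 10, Right → 5; minimax = 5.
-5 ≠ 5, so there is no saddle point; optimal play is mixed.
B is strictly dominated by T, so General R never plays it.
Center is strictly dominated by Right (it gives General R strictly more in every row), so General C never plays it.
On the remaining 2×2 (T, M vs Left, Right):
Let General R play T with probability p. Expected payoff against Left: (-5)p + 5(1−p) = −10p + 5; against Right: 5p + (-7)(1−p) = 12p − 7.
Setting these equal: −10p + 5 = 12p − 7 ⇒ −22p = -12 ⇒ p = 6/11, and the value is (-10)·(6/11) + 5 = -5/11.
For General C: with q = P(Left), equating T's and M's payoffs gives −10q + 5 = 12q − 7 ⇒ q = 6/11.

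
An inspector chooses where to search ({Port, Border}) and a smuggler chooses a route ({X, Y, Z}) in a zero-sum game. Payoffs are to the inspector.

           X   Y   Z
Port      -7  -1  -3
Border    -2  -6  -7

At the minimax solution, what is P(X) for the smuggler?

Row minima: Port → -7, Border → -7; maximin = -7.
Column maxima: X → -2, Y → -1, Z → -3; minimax = -3.
-7 ≠ -3, so there is no saddle point; optimal play is mixed.
Y is strictly dominated by Z (it gives the inspector strictly more in every row), so the smuggler never plays it.
On the remaining 2×2 (Port, Border vs X, Z):
Let the inspector play Port with probability p. Expected payoff against X: (-7)p + (-2)(1−p) = −5p − 2; against Z: (-3)p + (-7)(1−p) = 4p − 7.
Setting these equal: −5p − 2 = 4p − 7 ⇒ −9p = -5 ⇒ p = 5/9, and the value is (-5)·(5/9) − 2 = -43/9.
For the smuggler: with q = P(X), equating Port's and Border's payoffs gives −4q − 3 = 5q − 7 ⇒ q = 4/9.

4/9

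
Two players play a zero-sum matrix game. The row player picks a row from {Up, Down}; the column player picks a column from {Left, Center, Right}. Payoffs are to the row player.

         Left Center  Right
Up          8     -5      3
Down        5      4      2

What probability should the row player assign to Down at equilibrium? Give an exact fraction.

4/5

Row minima: Up → -5, Down → 2; maximin = 2.
Column maxima: Left → 8, Center → 4, Right → 3; minimax = 3.
2 ≠ 3, so there is no saddle point; optimal play is mixed.
Left is strictly dominated by Center (it gives the row player strictly more in every row), so the column player never plays it.
On the remaining 2×2 (Up, Down vs Center, Right):
Let the row player play Up with probability p. Expected payoff against Center: (-5)p + 4(1−p) = −9p + 4; against Right: 3p + 2(1−p) = p + 2.
Setting these equal: −9p + 4 = p + 2 ⇒ −10p = -2 ⇒ p = 1/5, and the value is (-9)·(1/5) + 4 = 11/5.
For the column player: with q = P(Center), equating Up's and Down's payoffs gives −8q + 3 = 2q + 2 ⇒ q = 1/10.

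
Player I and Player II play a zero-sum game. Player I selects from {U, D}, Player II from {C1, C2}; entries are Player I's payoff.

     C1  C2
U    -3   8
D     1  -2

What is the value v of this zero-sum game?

Row minima: U → -3, D → -2; maximin = -2.
Column maxima: C1 → 1, C2 → 8; minimax = 1.
-2 ≠ 1, so there is no saddle point; optimal play is mixed.
Let Player I play U with probability p. Expected payoff against C1: (-3)p + 1(1−p) = −4p + 1; against C2: 8p + (-2)(1−p) = 10p − 2.
Setting these equal: −4p + 1 = 10p − 2 ⇒ −14p = -3 ⇒ p = 3/14, and the value is (-4)·(3/14) + 1 = 1/7.
For Player II: with q = P(C1), equating U's and D's payoffs gives −11q + 8 = 3q − 2 ⇒ q = 5/7.

1/7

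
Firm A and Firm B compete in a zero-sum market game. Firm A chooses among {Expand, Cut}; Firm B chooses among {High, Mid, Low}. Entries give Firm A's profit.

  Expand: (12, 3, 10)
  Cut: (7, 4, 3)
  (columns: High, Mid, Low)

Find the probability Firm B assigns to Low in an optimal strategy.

1/8

Row minima: Expand → 3, Cut → 3; maximin = 3.
Column maxima: High → 12, Mid → 4, Low → 10; minimax = 4.
3 ≠ 4, so there is no saddle point; optimal play is mixed.
High is strictly dominated by Mid (it gives Firm A strictly more in every row), so Firm B never plays it.
On the remaining 2×2 (Expand, Cut vs Mid, Low):
Let Firm A play Expand with probability p. Expected payoff against Mid: 3p + 4(1−p) = −p + 4; against Low: 10p + 3(1−p) = 7p + 3.
Setting these equal: −p + 4 = 7p + 3 ⇒ −8p = -1 ⇒ p = 1/8, and the value is (-1)·(1/8) + 4 = 31/8.
For Firm B: with q = P(Mid), equating Expand's and Cut's payoffs gives −7q + 10 = q + 3 ⇒ q = 7/8.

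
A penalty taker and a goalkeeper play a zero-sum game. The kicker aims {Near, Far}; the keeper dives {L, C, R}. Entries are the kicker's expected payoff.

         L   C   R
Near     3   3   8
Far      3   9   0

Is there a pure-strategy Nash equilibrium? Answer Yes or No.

Yes

Row minima: Near → 3, Far → 0; maximin = 3.
Column maxima: L → 3, C → 9, R → 8; minimax = 3.
maximin = minimax = 3, so a saddle point exists.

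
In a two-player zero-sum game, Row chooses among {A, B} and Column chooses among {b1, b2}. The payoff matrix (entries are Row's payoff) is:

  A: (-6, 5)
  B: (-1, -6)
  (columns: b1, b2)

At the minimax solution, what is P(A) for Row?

5/16

Row minima: A → -6, B → -6; maximin = -6.
Column maxima: b1 → -1, b2 → 5; minimax = -1.
-6 ≠ -1, so there is no saddle point; optimal play is mixed.
Let Row play A with probability p. Expected payoff against b1: (-6)p + (-1)(1−p) = −5p − 1; against b2: 5p + (-6)(1−p) = 11p − 6.
Setting these equal: −5p − 1 = 11p − 6 ⇒ −16p = -5 ⇒ p = 5/16, and the value is (-5)·(5/16) − 1 = -41/16.
For Column: with q = P(b1), equating A's and B's payoffs gives −11q + 5 = 5q − 6 ⇒ q = 11/16.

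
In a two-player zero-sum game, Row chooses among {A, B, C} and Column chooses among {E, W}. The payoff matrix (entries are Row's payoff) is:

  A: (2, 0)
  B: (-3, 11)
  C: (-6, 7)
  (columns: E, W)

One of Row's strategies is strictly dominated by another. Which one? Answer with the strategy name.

B gives a strictly higher payoff than C against every column: -3 > -6, 11 > 7.
So C is strictly dominated and Row never plays it.

C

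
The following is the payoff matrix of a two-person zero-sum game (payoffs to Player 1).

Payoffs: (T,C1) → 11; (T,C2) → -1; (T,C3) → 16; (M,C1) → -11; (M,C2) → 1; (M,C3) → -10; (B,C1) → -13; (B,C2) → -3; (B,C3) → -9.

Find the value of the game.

0

Row minima: T → -1, M → -11, B → -13; maximin = -1.
Column maxima: C1 → 11, C2 → 1, C3 → 16; minimax = 1.
-1 ≠ 1, so there is no saddle point; optimal play is mixed.
B is strictly dominated by T, so Player 1 never plays it.
C3 is strictly dominated by C1 (it gives Player 1 strictly more in every row), so Player 2 never plays it.
On the remaining 2×2 (T, M vs C1, C2):
Let Player 1 play T with probability p. Expected payoff against C1: 11p + (-11)(1−p) = 22p − 11; against C2: (-1)p + 1(1−p) = −2p + 1.
Setting these equal: 22p − 11 = −2p + 1 ⇒ 24p = 12 ⇒ p = 1/2, and the value is (22)·(1/2) − 11 = 0.
For Player 2: with q = P(C1), equating T's and M's payoffs gives 12q − 1 = −12q + 1 ⇒ q = 1/12.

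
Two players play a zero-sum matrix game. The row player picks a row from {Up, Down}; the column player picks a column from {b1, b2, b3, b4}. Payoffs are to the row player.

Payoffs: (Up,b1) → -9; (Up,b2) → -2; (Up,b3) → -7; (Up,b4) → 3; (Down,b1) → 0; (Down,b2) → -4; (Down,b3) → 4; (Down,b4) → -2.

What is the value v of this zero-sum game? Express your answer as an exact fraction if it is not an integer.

Row minima: Up → -9, Down → -4; maximin = -4.
Column maxima: b1 → 0, b2 → -2, b3 → 4, b4 → 3; minimax = -2.
-4 ≠ -2, so there is no saddle point; optimal play is mixed.
b3 is strictly dominated by b1 (it gives the row player strictly more in every row), so the column player never plays it.
b4 is strictly dominated by b2 (it gives the row player strictly more in every row), so the column player never plays it.
On the remaining 2×2 (Up, Down vs b1, b2):
Let the row player play Up with probability p. Expected payoff against b1: (-9)p + 0(1−p) = −9p; against b2: (-2)p + (-4)(1−p) = 2p − 4.
Setting these equal: −9p = 2p − 4 ⇒ −11p = -4 ⇒ p = 4/11, and the value is (-9)·(4/11) = -36/11.
For the column player: with q = P(b1), equating Up's and Down's payoffs gives −7q − 2 = 4q − 4 ⇒ q = 2/11.

-36/11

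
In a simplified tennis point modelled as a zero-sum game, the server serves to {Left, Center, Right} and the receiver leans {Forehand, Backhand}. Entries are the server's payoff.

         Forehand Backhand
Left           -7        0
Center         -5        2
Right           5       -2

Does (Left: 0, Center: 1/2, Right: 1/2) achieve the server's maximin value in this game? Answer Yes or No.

Yes

Against Forehand this mix gives (1/2)·(-5) + (1/2)·5 = 0.
Against Backhand this mix gives (1/2)·2 + (1/2)·(-2) = 0.
All of the receiver's active replies (Forehand, Backhand) yield 0, and no column does worse for the server. The mix makes the receiver indifferent and guarantees 0, so it is optimal.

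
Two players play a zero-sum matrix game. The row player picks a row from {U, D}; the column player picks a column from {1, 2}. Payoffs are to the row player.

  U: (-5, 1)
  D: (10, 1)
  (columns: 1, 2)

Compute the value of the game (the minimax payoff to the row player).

Row minima: U → -5, D → 1; maximin = 1.
Column maxima: 1 → 10, 2 → 1; minimax = 1.
Since maximin = minimax = 1, there is a saddle point and the value is 1.

1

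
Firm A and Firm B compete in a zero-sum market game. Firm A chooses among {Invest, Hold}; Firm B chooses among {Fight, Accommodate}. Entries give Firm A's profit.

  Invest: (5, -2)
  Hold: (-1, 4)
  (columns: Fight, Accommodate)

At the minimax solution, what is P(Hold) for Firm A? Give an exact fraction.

Row minima: Invest → -2, Hold → -1; maximin = -1.
Column maxima: Fight → 5, Accommodate → 4; minimax = 4.
-1 ≠ 4, so there is no saddle point; optimal play is mixed.
Let Firm A play Invest with probability p. Expected payoff against Fight: 5p + (-1)(1−p) = 6p − 1; against Accommodate: (-2)p + 4(1−p) = −6p + 4.
Setting these equal: 6p − 1 = −6p + 4 ⇒ 12p = 5 ⇒ p = 5/12, and the value is (6)·(5/12) − 1 = 3/2.
For Firm B: with q = P(Fight), equating Invest's and Hold's payoffs gives 7q − 2 = −5q + 4 ⇒ q = 1/2.

7/12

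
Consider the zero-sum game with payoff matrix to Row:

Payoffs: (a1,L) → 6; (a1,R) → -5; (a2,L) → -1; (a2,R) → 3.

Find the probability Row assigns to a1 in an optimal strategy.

4/15

Row minima: a1 → -5, a2 → -1; maximin = -1.
Column maxima: L → 6, R → 3; minimax = 3.
-1 ≠ 3, so there is no saddle point; optimal play is mixed.
Let Row play a1 with probability p. Expected payoff against L: 6p + (-1)(1−p) = 7p − 1; against R: (-5)p + 3(1−p) = −8p + 3.
Setting these equal: 7p − 1 = −8p + 3 ⇒ 15p = 4 ⇒ p = 4/15, and the value is (7)·(4/15) − 1 = 13/15.
For Column: with q = P(L), equating a1's and a2's payoffs gives 11q − 5 = −4q + 3 ⇒ q = 8/15.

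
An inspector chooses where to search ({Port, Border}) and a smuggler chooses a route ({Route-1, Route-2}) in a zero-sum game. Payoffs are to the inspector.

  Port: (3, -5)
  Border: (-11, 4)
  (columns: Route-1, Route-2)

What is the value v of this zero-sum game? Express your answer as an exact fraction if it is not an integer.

Row minima: Port → -5, Border → -11; maximin = -5.
Column maxima: Route-1 → 3, Route-2 → 4; minimax = 3.
-5 ≠ 3, so there is no saddle point; optimal play is mixed.
Let the inspector play Port with probability p. Expected payoff against Route-1: 3p + (-11)(1−p) = 14p − 11; against Route-2: (-5)p + 4(1−p) = −9p + 4.
Setting these equal: 14p − 11 = −9p + 4 ⇒ 23p = 15 ⇒ p = 15/23, and the value is (14)·(15/23) − 11 = -43/23.
For the smuggler: with q = P(Route-1), equating Port's and Border's payoffs gives 8q − 5 = −15q + 4 ⇒ q = 9/23.

-43/23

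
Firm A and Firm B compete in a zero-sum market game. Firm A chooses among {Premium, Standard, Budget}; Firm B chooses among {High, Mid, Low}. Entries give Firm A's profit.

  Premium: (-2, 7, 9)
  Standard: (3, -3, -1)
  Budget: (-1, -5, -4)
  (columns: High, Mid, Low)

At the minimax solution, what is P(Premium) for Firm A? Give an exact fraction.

Row minima: Premium → -2, Standard → -3, Budget → -5; maximin = -2.
Column maxima: High → 3, Mid → 7, Low → 9; minimax = 3.
-2 ≠ 3, so there is no saddle point; optimal play is mixed.
Budget is strictly dominated by Standard, so Firm A never plays it.
Low is strictly dominated by Mid (it gives Firm A strictly more in every row), so Firm B never plays it.
On the remaining 2×2 (Premium, Standard vs High, Mid):
Let Firm A play Premium with probability p. Expected payoff against High: (-2)p + 3(1−p) = −5p + 3; against Mid: 7p + (-3)(1−p) = 10p − 3.
Setting these equal: −5p + 3 = 10p − 3 ⇒ −15p = -6 ⇒ p = 2/5, and the value is (-5)·(2/5) + 3 = 1.
For Firm B: with q = P(High), equating Premium's and Standard's payoffs gives −9q + 7 = 6q − 3 ⇒ q = 2/3.

2/5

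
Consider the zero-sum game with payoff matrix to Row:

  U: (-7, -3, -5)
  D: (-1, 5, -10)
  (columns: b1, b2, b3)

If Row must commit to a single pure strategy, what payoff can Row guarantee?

-7

Row minima: U → -7, D → -10.
The best of these is -7.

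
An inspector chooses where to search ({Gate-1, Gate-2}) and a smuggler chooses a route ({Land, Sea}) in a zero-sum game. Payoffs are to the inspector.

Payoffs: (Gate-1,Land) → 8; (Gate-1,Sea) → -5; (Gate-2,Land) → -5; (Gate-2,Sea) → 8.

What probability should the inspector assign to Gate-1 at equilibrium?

Row minima: Gate-1 → -5, Gate-2 → -5; maximin = -5.
Column maxima: Land → 8, Sea → 8; minimax = 8.
-5 ≠ 8, so there is no saddle point; optimal play is mixed.
Let the inspector play Gate-1 with probability p. Expected payoff against Land: 8p + (-5)(1−p) = 13p − 5; against Sea: (-5)p + 8(1−p) = −13p + 8.
Setting these equal: 13p − 5 = −13p + 8 ⇒ 26p = 13 ⇒ p = 1/2, and the value is (13)·(1/2) − 5 = 3/2.
For the smuggler: with q = P(Land), equating Gate-1's and Gate-2's payoffs gives 13q − 5 = −13q + 8 ⇒ q = 1/2.

1/2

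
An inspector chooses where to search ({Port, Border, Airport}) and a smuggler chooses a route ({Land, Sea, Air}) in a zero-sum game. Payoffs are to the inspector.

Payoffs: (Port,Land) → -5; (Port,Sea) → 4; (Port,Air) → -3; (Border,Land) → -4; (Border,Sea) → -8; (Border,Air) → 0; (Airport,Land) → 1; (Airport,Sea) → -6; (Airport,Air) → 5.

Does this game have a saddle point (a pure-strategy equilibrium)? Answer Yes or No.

Row minima: Port → -5, Border → -8, Airport → -6; maximin = -5.
Column maxima: Land → 1, Sea → 4, Air → 5; minimax = 1.
-5 ≠ 1, so no pure-strategy equilibrium exists.

No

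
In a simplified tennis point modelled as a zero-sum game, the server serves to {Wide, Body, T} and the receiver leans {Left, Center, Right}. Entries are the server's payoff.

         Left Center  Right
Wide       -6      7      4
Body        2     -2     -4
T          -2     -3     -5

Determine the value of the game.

-1

Row minima: Wide → -6, Body → -4, T → -5; maximin = -4.
Column maxima: Left → 2, Center → 7, Right → 4; minimax = 2.
-4 ≠ 2, so there is no saddle point; optimal play is mixed.
T is strictly dominated by Body, so the server never plays it.
Center is strictly dominated by Right (it gives the server strictly more in every row), so the receiver never plays it.
On the remaining 2×2 (Wide, Body vs Left, Right):
Let the server play Wide with probability p. Expected payoff against Left: (-6)p + 2(1−p) = −8p + 2; against Right: 4p + (-4)(1−p) = 8p − 4.
Setting these equal: −8p + 2 = 8p − 4 ⇒ −16p = -6 ⇒ p = 3/8, and the value is (-8)·(3/8) + 2 = -1.
For the receiver: with q = P(Left), equating Wide's and Body's payoffs gives −10q + 4 = 6q − 4 ⇒ q = 1/2.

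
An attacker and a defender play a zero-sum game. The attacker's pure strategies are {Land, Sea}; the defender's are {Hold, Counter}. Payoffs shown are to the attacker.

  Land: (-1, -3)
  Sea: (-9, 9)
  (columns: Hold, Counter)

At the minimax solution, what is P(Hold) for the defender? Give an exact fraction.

Row minima: Land → -3, Sea → -9; maximin = -3.
Column maxima: Hold → -1, Counter → 9; minimax = -1.
-3 ≠ -1, so there is no saddle point; optimal play is mixed.
Let the attacker play Land with probability p. Expected payoff against Hold: (-1)p + (-9)(1−p) = 8p − 9; against Counter: (-3)p + 9(1−p) = −12p + 9.
Setting these equal: 8p − 9 = −12p + 9 ⇒ 20p = 18 ⇒ p = 9/10, and the value is (8)·(9/10) − 9 = -9/5.
For the defender: with q = P(Hold), equating Land's and Sea's payoffs gives 2q − 3 = −18q + 9 ⇒ q = 3/5.

3/5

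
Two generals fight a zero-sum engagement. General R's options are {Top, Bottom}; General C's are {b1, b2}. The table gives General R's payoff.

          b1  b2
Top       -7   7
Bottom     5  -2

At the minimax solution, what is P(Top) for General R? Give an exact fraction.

1/3

Row minima: Top → -7, Bottom → -2; maximin = -2.
Column maxima: b1 → 5, b2 → 7; minimax = 5.
-2 ≠ 5, so there is no saddle point; optimal play is mixed.
Let General R play Top with probability p. Expected payoff against b1: (-7)p + 5(1−p) = −12p + 5; against b2: 7p + (-2)(1−p) = 9p − 2.
Setting these equal: −12p + 5 = 9p − 2 ⇒ −21p = -7 ⇒ p = 1/3, and the value is (-12)·(1/3) + 5 = 1.
For General C: with q = P(b1), equating Top's and Bottom's payoffs gives −14q + 7 = 7q − 2 ⇒ q = 3/7.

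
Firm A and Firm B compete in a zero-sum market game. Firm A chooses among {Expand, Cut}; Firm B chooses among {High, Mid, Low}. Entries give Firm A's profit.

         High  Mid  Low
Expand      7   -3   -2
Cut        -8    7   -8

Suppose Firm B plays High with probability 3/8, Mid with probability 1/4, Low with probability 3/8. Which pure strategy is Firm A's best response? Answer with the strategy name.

Expand

Expected payoff of Expand: (3/8)·7 + (1/4)·(-3) + (3/8)·(-2) = 9/8.
Expected payoff of Cut: (3/8)·(-8) + (1/4)·7 + (3/8)·(-8) = -17/4.
The largest is 9/8, so Firm A's best response is Expand.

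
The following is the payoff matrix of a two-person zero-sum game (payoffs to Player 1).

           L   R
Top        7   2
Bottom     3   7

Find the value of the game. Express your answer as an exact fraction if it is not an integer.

43/9

Row minima: Top → 2, Bottom → 3; maximin = 3.
Column maxima: L → 7, R → 7; minimax = 7.
3 ≠ 7, so there is no saddle point; optimal play is mixed.
Let Player 1 play Top with probability p. Expected payoff against L: 7p + 3(1−p) = 4p + 3; against R: 2p + 7(1−p) = −5p + 7.
Setting these equal: 4p + 3 = −5p + 7 ⇒ 9p = 4 ⇒ p = 4/9, and the value is (4)·(4/9) + 3 = 43/9.
For Player 2: with q = P(L), equating Top's and Bottom's payoffs gives 5q + 2 = −4q + 7 ⇒ q = 5/9.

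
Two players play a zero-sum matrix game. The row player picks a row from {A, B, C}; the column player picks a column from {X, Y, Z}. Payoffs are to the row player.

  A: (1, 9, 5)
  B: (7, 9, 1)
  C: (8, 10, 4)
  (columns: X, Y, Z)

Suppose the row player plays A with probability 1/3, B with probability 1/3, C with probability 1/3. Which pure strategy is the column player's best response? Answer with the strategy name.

If the column player plays X, the row player's expected payoff is (1/3)·1 + (1/3)·7 + (1/3)·8 = 16/3.
If the column player plays Y, the row player's expected payoff is (1/3)·9 + (1/3)·9 + (1/3)·10 = 28/3.
If the column player plays Z, the row player's expected payoff is (1/3)·5 + (1/3)·1 + (1/3)·4 = 10/3.
The column player minimizes the row player's payoff; the smallest is 10/3, so the best response is Z.

Z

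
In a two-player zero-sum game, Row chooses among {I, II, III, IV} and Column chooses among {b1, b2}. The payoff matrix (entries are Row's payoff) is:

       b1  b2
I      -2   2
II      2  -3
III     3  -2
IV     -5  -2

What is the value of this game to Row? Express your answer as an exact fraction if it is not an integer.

2/9

Row minima: I → -2, II → -3, III → -2, IV → -5; maximin = -2.
Column maxima: b1 → 3, b2 → 2; minimax = 2.
-2 ≠ 2, so there is no saddle point; optimal play is mixed.
II is strictly dominated by III, so Row never plays it.
IV is strictly dominated by I, so Row never plays it.
On the remaining 2×2 (I, III vs b1, b2):
Let Row play I with probability p. Expected payoff against b1: (-2)p + 3(1−p) = −5p + 3; against b2: 2p + (-2)(1−p) = 4p − 2.
Setting these equal: −5p + 3 = 4p − 2 ⇒ −9p = -5 ⇒ p = 5/9, and the value is (-5)·(5/9) + 3 = 2/9.
For Column: with q = P(b1), equating I's and III's payoffs gives −4q + 2 = 5q − 2 ⇒ q = 4/9.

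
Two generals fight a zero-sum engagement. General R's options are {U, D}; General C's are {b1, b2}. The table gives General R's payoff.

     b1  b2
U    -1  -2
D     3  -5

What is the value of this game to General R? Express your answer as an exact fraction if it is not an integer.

Row minima: U → -2, D → -5; maximin = -2.
Column maxima: b1 → 3, b2 → -2; minimax = -2.
Since maximin = minimax = -2, there is a saddle point and the value is -2.

-2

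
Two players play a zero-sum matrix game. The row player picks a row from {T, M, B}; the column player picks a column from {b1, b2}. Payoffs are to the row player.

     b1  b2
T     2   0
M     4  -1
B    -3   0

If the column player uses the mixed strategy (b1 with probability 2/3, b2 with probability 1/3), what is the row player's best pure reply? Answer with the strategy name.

M

Expected payoff of T: (2/3)·2 + (1/3)·0 = 4/3.
Expected payoff of M: (2/3)·4 + (1/3)·(-1) = 7/3.
Expected payoff of B: (2/3)·(-3) + (1/3)·0 = -2.
The largest is 7/3, so the row player's best response is M.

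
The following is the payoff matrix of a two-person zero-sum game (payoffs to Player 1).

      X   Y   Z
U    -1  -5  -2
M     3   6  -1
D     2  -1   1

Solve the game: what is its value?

5/9

Row minima: U → -5, M → -1, D → -1; maximin = -1.
Column maxima: X → 3, Y → 6, Z → 1; minimax = 1.
-1 ≠ 1, so there is no saddle point; optimal play is mixed.
U is strictly dominated by M, so Player 1 never plays it.
X is strictly dominated by Z (it gives Player 1 strictly more in every row), so Player 2 never plays it.
On the remaining 2×2 (M, D vs Y, Z):
Let Player 1 play M with probability p. Expected payoff against Y: 6p + (-1)(1−p) = 7p − 1; against Z: (-1)p + 1(1−p) = −2p + 1.
Setting these equal: 7p − 1 = −2p + 1 ⇒ 9p = 2 ⇒ p = 2/9, and the value is (7)·(2/9) − 1 = 5/9.
For Player 2: with q = P(Y), equating M's and D's payoffs gives 7q − 1 = −2q + 1 ⇒ q = 2/9.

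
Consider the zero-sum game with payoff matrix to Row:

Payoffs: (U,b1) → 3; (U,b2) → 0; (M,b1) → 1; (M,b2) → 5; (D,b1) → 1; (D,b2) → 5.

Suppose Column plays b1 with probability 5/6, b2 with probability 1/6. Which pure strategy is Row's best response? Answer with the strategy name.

U

Expected payoff of U: (5/6)·3 + (1/6)·0 = 5/2.
Expected payoff of M: (5/6)·1 + (1/6)·5 = 5/3.
Expected payoff of D: (5/6)·1 + (1/6)·5 = 5/3.
The largest is 5/2, so Row's best response is U.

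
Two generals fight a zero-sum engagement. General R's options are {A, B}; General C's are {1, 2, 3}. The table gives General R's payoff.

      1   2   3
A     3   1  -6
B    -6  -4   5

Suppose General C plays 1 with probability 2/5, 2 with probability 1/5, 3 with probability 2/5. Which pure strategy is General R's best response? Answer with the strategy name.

Expected payoff of A: (2/5)·3 + (1/5)·1 + (2/5)·(-6) = -1.
Expected payoff of B: (2/5)·(-6) + (1/5)·(-4) + (2/5)·5 = -6/5.
The largest is -1, so General R's best response is A.

A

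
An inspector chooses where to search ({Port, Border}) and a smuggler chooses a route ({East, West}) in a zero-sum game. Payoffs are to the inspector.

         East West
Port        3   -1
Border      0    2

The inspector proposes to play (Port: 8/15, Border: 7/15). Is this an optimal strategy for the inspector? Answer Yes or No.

Against East this mix gives (8/15)·3 + (7/15)·0 = 8/5.
Against West this mix gives (8/15)·(-1) + (7/15)·2 = 2/5.
The smuggler will play West, holding the inspector to 2/5. Shifting weight toward the row that does better against West would raise this floor (the equalizing mix achieves 1 against both West and East), so the proposed strategy is not optimal.

No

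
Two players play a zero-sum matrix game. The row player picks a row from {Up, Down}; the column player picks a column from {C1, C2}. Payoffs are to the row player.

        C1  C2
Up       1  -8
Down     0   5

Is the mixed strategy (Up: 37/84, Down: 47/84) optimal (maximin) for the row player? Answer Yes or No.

No

Against C1 this mix gives (37/84)·1 + (47/84)·0 = 37/84.
Against C2 this mix gives (37/84)·(-8) + (47/84)·5 = -61/84.
The column player will play C2, holding the row player to -61/84. Shifting weight toward the row that does better against C2 would raise this floor (the equalizing mix achieves 5/14 against both C2 and C1), so the proposed strategy is not optimal.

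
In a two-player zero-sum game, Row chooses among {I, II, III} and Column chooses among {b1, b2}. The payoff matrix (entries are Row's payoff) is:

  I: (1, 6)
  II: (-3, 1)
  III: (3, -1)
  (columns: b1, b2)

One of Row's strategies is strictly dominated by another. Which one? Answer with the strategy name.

I gives a strictly higher payoff than II against every column: 1 > -3, 6 > 1.
So II is strictly dominated and Row never plays it.

II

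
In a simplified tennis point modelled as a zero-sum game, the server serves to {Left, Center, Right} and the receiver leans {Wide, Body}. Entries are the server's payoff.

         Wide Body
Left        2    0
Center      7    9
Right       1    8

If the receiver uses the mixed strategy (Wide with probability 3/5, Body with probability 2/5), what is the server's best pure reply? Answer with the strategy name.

Center

Expected payoff of Left: (3/5)·2 + (2/5)·0 = 6/5.
Expected payoff of Center: (3/5)·7 + (2/5)·9 = 39/5.
Expected payoff of Right: (3/5)·1 + (2/5)·8 = 19/5.
The largest is 39/5, so the server's best response is Center.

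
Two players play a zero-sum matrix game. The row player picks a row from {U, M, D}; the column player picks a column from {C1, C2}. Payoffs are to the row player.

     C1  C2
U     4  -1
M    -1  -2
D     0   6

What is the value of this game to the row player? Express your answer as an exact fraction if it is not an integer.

24/11

Row minima: U → -1, M → -2, D → 0; maximin = 0.
Column maxima: C1 → 4, C2 → 6; minimax = 4.
0 ≠ 4, so there is no saddle point; optimal play is mixed.
M is strictly dominated by U, so the row player never plays it.
On the remaining 2×2 (U, D vs C1, C2):
Let the row player play U with probability p. Expected payoff against C1: 4p + 0(1−p) = 4p; against C2: (-1)p + 6(1−p) = −7p + 6.
Setting these equal: 4p = −7p + 6 ⇒ 11p = 6 ⇒ p = 6/11, and the value is (4)·(6/11) = 24/11.
For the column player: with q = P(C1), equating U's and D's payoffs gives 5q − 1 = −6q + 6 ⇒ q = 7/11.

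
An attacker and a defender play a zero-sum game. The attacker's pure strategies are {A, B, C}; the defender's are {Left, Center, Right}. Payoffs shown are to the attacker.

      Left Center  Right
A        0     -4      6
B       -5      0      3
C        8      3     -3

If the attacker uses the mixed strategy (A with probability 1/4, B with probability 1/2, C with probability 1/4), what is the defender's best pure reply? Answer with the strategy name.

Left

If the defender plays Left, the attacker's expected payoff is (1/4)·0 + (1/2)·(-5) + (1/4)·8 = -1/2.
If the defender plays Center, the attacker's expected payoff is (1/4)·(-4) + (1/2)·0 + (1/4)·3 = -1/4.
If the defender plays Right, the attacker's expected payoff is (1/4)·6 + (1/2)·3 + (1/4)·(-3) = 9/4.
The defender minimizes the attacker's payoff; the smallest is -1/2, so the best response is Left.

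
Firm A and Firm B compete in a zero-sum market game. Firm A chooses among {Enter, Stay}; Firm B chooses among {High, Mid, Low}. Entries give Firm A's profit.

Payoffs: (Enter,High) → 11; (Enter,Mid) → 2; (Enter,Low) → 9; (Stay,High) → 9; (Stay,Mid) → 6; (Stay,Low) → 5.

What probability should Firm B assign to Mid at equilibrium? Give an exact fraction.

Row minima: Enter → 2, Stay → 5; maximin = 5.
Column maxima: High → 11, Mid → 6, Low → 9; minimax = 6.
5 ≠ 6, so there is no saddle point; optimal play is mixed.
High is strictly dominated by Mid (it gives Firm A strictly more in every row), so Firm B never plays it.
On the remaining 2×2 (Enter, Stay vs Mid, Low):
Let Firm A play Enter with probability p. Expected payoff against Mid: 2p + 6(1−p) = −4p + 6; against Low: 9p + 5(1−p) = 4p + 5.
Setting these equal: −4p + 6 = 4p + 5 ⇒ −8p = -1 ⇒ p = 1/8, and the value is (-4)·(1/8) + 6 = 11/2.
For Firm B: with q = P(Mid), equating Enter's and Stay's payoffs gives −7q + 9 = q + 5 ⇒ q = 1/2.

1/2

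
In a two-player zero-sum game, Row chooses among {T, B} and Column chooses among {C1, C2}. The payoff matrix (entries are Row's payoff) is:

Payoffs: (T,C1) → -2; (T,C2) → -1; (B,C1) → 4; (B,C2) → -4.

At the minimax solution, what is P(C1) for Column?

Row minima: T → -2, B → -4; maximin = -2.
Column maxima: C1 → 4, C2 → -1; minimax = -1.
-2 ≠ -1, so there is no saddle point; optimal play is mixed.
Let Row play T with probability p. Expected payoff against C1: (-2)p + 4(1−p) = −6p + 4; against C2: (-1)p + (-4)(1−p) = 3p − 4.
Setting these equal: −6p + 4 = 3p − 4 ⇒ −9p = -8 ⇒ p = 8/9, and the value is (-6)·(8/9) + 4 = -4/3.
For Column: with q = P(C1), equating T's and B's payoffs gives −q − 1 = 8q − 4 ⇒ q = 1/3.

1/3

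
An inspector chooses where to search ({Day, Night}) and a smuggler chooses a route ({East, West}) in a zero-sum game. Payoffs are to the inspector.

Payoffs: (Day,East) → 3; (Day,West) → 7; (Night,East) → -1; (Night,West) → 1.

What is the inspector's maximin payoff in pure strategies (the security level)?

3

Row minima: Day → 3, Night → -1.
The best of these is 3.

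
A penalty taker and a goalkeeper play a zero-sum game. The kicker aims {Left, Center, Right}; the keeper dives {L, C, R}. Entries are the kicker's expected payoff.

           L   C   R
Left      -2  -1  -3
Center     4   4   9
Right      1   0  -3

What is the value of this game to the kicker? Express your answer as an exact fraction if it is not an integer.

Row minima: Left → -3, Center → 4, Right → -3; maximin = 4.
Column maxima: L → 4, C → 4, R → 9; minimax = 4.
Since maximin = minimax = 4, there is a saddle point and the value is 4.

4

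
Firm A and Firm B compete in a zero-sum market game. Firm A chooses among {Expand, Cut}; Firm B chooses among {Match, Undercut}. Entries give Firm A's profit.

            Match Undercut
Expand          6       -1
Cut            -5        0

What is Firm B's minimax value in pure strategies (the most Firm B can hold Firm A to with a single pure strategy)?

0

Column maxima: Match → 6, Undercut → 0.
The smallest of these is 0.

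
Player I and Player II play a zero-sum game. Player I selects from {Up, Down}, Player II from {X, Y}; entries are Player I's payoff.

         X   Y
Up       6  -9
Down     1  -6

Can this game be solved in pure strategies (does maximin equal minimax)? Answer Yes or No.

Yes

Row minima: Up → -9, Down → -6; maximin = -6.
Column maxima: X → 6, Y → -6; minimax = -6.
maximin = minimax = -6, so a saddle point exists.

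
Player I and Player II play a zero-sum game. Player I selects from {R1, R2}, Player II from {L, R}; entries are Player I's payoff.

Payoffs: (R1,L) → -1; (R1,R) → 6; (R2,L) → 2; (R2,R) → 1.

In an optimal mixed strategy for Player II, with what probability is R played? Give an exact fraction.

Row minima: R1 → -1, R2 → 1; maximin = 1.
Column maxima: L → 2, R → 6; minimax = 2.
1 ≠ 2, so there is no saddle point; optimal play is mixed.
Let Player I play R1 with probability p. Expected payoff against L: (-1)p + 2(1−p) = −3p + 2; against R: 6p + 1(1−p) = 5p + 1.
Setting these equal: −3p + 2 = 5p + 1 ⇒ −8p = -1 ⇒ p = 1/8, and the value is (-3)·(1/8) + 2 = 13/8.
For Player II: with q = P(L), equating R1's and R2's payoffs gives −7q + 6 = q + 1 ⇒ q = 5/8.

3/8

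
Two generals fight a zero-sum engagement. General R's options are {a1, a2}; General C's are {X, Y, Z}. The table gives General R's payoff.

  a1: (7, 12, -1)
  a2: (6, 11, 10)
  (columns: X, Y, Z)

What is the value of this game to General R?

Row minima: a1 → -1, a2 → 6; maximin = 6.
Column maxima: X → 7, Y → 12, Z → 10; minimax = 7.
6 ≠ 7, so there is no saddle point; optimal play is mixed.
Y is strictly dominated by X (it gives General R strictly more in every row), so General C never plays it.
On the remaining 2×2 (a1, a2 vs X, Z):
Let General R play a1 with probability p. Expected payoff against X: 7p + 6(1−p) = p + 6; against Z: (-1)p + 10(1−p) = −11p + 10.
Setting these equal: p + 6 = −11p + 10 ⇒ 12p = 4 ⇒ p = 1/3, and the value is (1)·(1/3) + 6 = 19/3.
For General C: with q = P(X), equating a1's and a2's payoffs gives 8q − 1 = −4q + 10 ⇒ q = 11/12.

19/3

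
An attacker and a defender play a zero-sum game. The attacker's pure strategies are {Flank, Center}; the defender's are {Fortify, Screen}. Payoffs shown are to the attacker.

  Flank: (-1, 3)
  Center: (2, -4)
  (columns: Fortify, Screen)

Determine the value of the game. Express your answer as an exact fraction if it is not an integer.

1/5

Row minima: Flank → -1, Center → -4; maximin = -1.
Column maxima: Fortify → 2, Screen → 3; minimax = 2.
-1 ≠ 2, so there is no saddle point; optimal play is mixed.
Let the attacker play Flank with probability p. Expected payoff against Fortify: (-1)p + 2(1−p) = −3p + 2; against Screen: 3p + (-4)(1−p) = 7p − 4.
Setting these equal: −3p + 2 = 7p − 4 ⇒ −10p = -6 ⇒ p = 3/5, and the value is (-3)·(3/5) + 2 = 1/5.
For the defender: with q = P(Fortify), equating Flank's and Center's payoffs gives −4q + 3 = 6q − 4 ⇒ q = 7/10.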